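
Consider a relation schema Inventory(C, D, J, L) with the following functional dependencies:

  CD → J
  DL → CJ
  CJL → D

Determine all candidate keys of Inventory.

Attribute L never appears on the right-hand side of any dependency, so L must belong to every candidate key.
{L}⁺ = {L}, which is not all of the schema, so we must add further attributes.
{D, L}⁺: DL→CJ adds C, J → {C, D, J, L}. Minimal: {L}⁺ = {L}; {D}⁺ = {D} — none reach the full schema.
{C, J, L}⁺: CJL→D adds D → {C, D, J, L}. Minimal: {J, L}⁺ = {J, L}; {C, L}⁺ = {C, L}; {C, J}⁺ = {C, J} — none reach the full schema.

(D, L); (C, J, L)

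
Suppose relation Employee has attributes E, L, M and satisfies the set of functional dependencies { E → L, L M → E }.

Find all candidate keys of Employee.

Attribute M never appears on the right-hand side of any dependency, so M must belong to every candidate key.
{M}⁺ = {M}, which is not all of the schema, so we must add further attributes.
{E, M}⁺: E→L adds L → {E, L, M}.
{L, M}⁺: LM→E adds E → {E, L, M}.
Any other superkey contains one of these as a subset, so there are no further candidate keys.

EM, LM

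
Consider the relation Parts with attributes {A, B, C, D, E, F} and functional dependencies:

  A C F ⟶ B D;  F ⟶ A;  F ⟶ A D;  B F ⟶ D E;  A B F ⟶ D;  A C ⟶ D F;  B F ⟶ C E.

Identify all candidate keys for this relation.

{A, C}, {B, F}, {C, F}

{A, C}⁺: AC→DF adds D, F; ACF→BD adds B; BF→DE adds E → {A, B, C, D, E, F}. Minimal: {C}⁺ = {C}; {A}⁺ = {A} — none reach the full schema.
{B, F}⁺: F→A adds A; F→AD adds D; BF→DE adds E; BF→CE adds C → {A, B, C, D, E, F}. Minimal: {F}⁺ = {A, D, F}; {B}⁺ = {B} — none reach the full schema.
{C, F}⁺: F→A adds A; F→AD adds D; ACF→BD adds B; BF→DE adds E → {A, B, C, D, E, F}. Minimal: {F}⁺ = {A, D, F}; {C}⁺ = {C} — none reach the full schema.
Any other superkey contains one of these as a subset, so there are no further candidate keys.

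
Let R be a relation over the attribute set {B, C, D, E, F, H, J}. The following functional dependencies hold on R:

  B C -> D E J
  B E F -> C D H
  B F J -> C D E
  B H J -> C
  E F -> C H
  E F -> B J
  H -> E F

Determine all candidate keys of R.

{H}⁺: H→EF adds E, F; EF→CH adds C; EF→BJ adds B, J; BC→DEJ adds D → {B, C, D, E, F, H, J}.
{E, F}⁺: EF→CH adds C, H; EF→BJ adds B, J; BC→DEJ adds D → {B, C, D, E, F, H, J}. Minimal: {F}⁺ = {F}; {E}⁺ = {E} — none reach the full schema.
{B, C, F}⁺: BC→DEJ adds D, E, J; BEF→CDH adds H → {B, C, D, E, F, H, J}. Minimal: {C, F}⁺ = {C, F}; {B, F}⁺ = {B, F}; {B, C}⁺ = {B, C, D, E, J} — none reach the full schema.
{B, F, J}⁺: BFJ→CDE adds C, D, E; EF→CH adds H → {B, C, D, E, F, H, J}. Minimal: {F, J}⁺ = {F, J}; {B, J}⁺ = {B, J}; {B, F}⁺ = {B, F} — none reach the full schema.

(H), (E, F), (B, C, F), (B, F, J)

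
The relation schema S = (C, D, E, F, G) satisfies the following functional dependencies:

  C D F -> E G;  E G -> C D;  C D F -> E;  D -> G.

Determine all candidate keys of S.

Attribute F never appears on the right-hand side of any dependency, so F must belong to every candidate key.
{F}⁺ = {F}, which is not all of the schema, so we must add further attributes.
{C, D, F}⁺: CDF→EG adds E, G → {C, D, E, F, G}. Minimal: {D, F}⁺ = {D, F, G}; {C, F}⁺ = {C, F}; {C, D}⁺ = {C, D, G} — none reach the full schema.
{D, E, F}⁺: D→G adds G; EG→CD adds C → {C, D, E, F, G}. Minimal: {E, F}⁺ = {E, F}; {D, F}⁺ = {D, F, G}; {D, E}⁺ = {C, D, E, G} — none reach the full schema.
{E, F, G}⁺: EG→CD adds C, D → {C, D, E, F, G}. Minimal: {F, G}⁺ = {F, G}; {E, G}⁺ = {C, D, E, G}; {E, F}⁺ = {E, F} — none reach the full schema.
Any other superkey contains one of these as a subset, so there are no further candidate keys.

{C, D, F}, {D, E, F}, {E, F, G}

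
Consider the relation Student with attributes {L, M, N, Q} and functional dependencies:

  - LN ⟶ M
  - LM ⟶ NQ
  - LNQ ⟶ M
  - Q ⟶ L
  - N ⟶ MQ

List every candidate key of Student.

N, LM, MQ

{N}⁺: N→MQ adds M, Q; Q→L adds L → {L, M, N, Q}.
{L, M}⁺: LM→NQ adds N, Q → {L, M, N, Q}. Minimal: {M}⁺ = {M}; {L}⁺ = {L} — none reach the full schema.
{M, Q}⁺: Q→L adds L; LM→NQ adds N → {L, M, N, Q}. Minimal: {Q}⁺ = {L, Q}; {M}⁺ = {M} — none reach the full schema.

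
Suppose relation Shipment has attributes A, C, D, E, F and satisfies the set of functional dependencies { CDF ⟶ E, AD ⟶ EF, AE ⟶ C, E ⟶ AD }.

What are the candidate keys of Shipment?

{E}⁺: E→AD adds A, D; AD→EF adds F; AE→C adds C → {A, C, D, E, F}.
{A, D}⁺: AD→EF adds E, F; AE→C adds C → {A, C, D, E, F}. Minimal: {D}⁺ = {D}; {A}⁺ = {A} — none reach the full schema.
{C, D, F}⁺: CDF→E adds E; E→AD adds A → {A, C, D, E, F}. Minimal: {D, F}⁺ = {D, F}; {C, F}⁺ = {C, F}; {C, D}⁺ = {C, D} — none reach the full schema.
Any other superkey contains one of these as a subset, so there are no further candidate keys.

E, AD, CDF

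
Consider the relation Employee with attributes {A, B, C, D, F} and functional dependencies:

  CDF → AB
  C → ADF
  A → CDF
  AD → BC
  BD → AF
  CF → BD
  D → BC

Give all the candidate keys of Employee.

{A}, {C}, {D}

{A}⁺: A→CDF adds C, D, F; AD→BC adds B → {A, B, C, D, F}.
{C}⁺: C→ADF adds A, D, F; AD→BC adds B → {A, B, C, D, F}.
{D}⁺: D→BC adds B, C; C→ADF adds A, F → {A, B, C, D, F}.
Any other superkey contains one of these as a subset, so there are no further candidate keys.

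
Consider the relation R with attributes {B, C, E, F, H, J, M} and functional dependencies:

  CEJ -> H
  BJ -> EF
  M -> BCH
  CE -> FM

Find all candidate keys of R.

(J, M); (B, C, J); (C, E, J)

Attribute J never appears on the right-hand side of any dependency, so J must belong to every candidate key.
{J}⁺ = {J}, which is not all of the schema, so we must add further attributes.
{J, M}⁺: M→BCH adds B, C, H; BJ→EF adds E, F → {B, C, E, F, H, J, M}.
{B, C, J}⁺: BJ→EF adds E, F; CE→FM adds M; CEJ→H adds H → {B, C, E, F, H, J, M}.
{C, E, J}⁺: CEJ→H adds H; CE→FM adds F, M; M→BCH adds B → {B, C, E, F, H, J, M}.
Any other superkey contains one of these as a subset, so there are no further candidate keys.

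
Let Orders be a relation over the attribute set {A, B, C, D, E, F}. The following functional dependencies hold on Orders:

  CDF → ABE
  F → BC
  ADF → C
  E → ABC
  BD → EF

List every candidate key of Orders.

{B, D}⁺: BD→EF adds E, F; F→BC adds C; E→ABC adds A → {A, B, C, D, E, F}. Minimal: {D}⁺ = {D}; {B}⁺ = {B} — none reach the full schema.
{D, E}⁺: E→ABC adds A, B, C; BD→EF adds F → {A, B, C, D, E, F}. Minimal: {E}⁺ = {A, B, C, E}; {D}⁺ = {D} — none reach the full schema.
{D, F}⁺: F→BC adds B, C; BD→EF adds E; CDF→ABE adds A → {A, B, C, D, E, F}. Minimal: {F}⁺ = {B, C, F}; {D}⁺ = {D} — none reach the full schema.

{B, D}, {D, E}, {D, F}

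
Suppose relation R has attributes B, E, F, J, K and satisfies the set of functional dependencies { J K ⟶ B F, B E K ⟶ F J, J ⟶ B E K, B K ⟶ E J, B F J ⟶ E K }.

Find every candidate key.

{J}⁺: J→BEK adds B, E, K; JK→BF adds F → {B, E, F, J, K}.
{B, K}⁺: BK→EJ adds E, J; JK→BF adds F → {B, E, F, J, K}. Minimal: {K}⁺ = {K}; {B}⁺ = {B} — none reach the full schema.

J, BK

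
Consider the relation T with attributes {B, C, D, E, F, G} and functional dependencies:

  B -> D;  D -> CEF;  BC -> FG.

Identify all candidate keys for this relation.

{B}⁺: B→D adds D; D→CEF adds C, E, F; BC→FG adds G → {B, C, D, E, F, G}.

{B}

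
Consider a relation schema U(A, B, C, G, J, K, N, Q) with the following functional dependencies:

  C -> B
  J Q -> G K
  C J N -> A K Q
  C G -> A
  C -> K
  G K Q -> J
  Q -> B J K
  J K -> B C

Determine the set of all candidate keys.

Attribute N never appears on the right-hand side of any dependency, so N must belong to every candidate key.
{N}⁺ = {N}, which is not all of the schema, so we must add further attributes.
{N, Q}⁺: Q→BJK adds B, J, K; JK→BC adds C; JQ→GK adds G; CJN→AKQ adds A → {A, B, C, G, J, K, N, Q}. Minimal: {Q}⁺ = {A, B, C, G, J, K, Q}; {N}⁺ = {N} — none reach the full schema.
{C, J, N}⁺: C→B adds B; CJN→AKQ adds A, K, Q; JQ→GK adds G → {A, B, C, G, J, K, N, Q}. Minimal: {J, N}⁺ = {J, N}; {C, N}⁺ = {B, C, K, N}; {C, J}⁺ = {B, C, J, K} — none reach the full schema.
{J, K, N}⁺: JK→BC adds B, C; CJN→AKQ adds A, Q; JQ→GK adds G → {A, B, C, G, J, K, N, Q}. Minimal: {K, N}⁺ = {K, N}; {J, N}⁺ = {J, N}; {J, K}⁺ = {B, C, J, K} — none reach the full schema.

{N, Q}; {C, J, N}; {J, K, N}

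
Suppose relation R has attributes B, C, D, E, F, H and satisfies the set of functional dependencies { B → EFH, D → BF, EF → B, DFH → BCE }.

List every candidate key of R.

{D}

{D}⁺: D→BF adds B, F; B→EFH adds E, H; DFH→BCE adds C → {B, C, D, E, F, H}.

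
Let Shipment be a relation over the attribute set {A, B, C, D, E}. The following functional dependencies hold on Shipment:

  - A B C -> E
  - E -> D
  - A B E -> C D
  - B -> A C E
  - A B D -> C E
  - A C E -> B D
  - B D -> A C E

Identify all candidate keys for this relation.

B, ACE

{B}⁺: B→ACE adds A, C, E; ACE→BD adds D → {A, B, C, D, E}.
{A, C, E}⁺: E→D adds D; ACE→BD adds B → {A, B, C, D, E}. Minimal: {C, E}⁺ = {C, D, E}; {A, E}⁺ = {A, D, E}; {A, C}⁺ = {A, C} — none reach the full schema.
Any other superkey contains one of these as a subset, so there are no further candidate keys.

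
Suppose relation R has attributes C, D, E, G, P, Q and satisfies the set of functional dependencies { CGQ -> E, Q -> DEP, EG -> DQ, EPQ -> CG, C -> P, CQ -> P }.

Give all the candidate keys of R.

(Q); (E, G)

{Q}⁺: Q→DEP adds D, E, P; EPQ→CG adds C, G → {C, D, E, G, P, Q}.
{E, G}⁺: EG→DQ adds D, Q; Q→DEP adds P; EPQ→CG adds C → {C, D, E, G, P, Q}. Minimal: {G}⁺ = {G}; {E}⁺ = {E} — none reach the full schema.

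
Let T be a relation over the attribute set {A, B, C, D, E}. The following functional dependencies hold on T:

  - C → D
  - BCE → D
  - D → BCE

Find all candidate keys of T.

Attribute A never appears on the right-hand side of any dependency, so A must belong to every candidate key.
{A}⁺ = {A}, which is not all of the schema, so we must add further attributes.
{A, C}⁺: C→D adds D; D→BCE adds B, E → {A, B, C, D, E}. Minimal: {C}⁺ = {B, C, D, E}; {A}⁺ = {A} — none reach the full schema.
{A, D}⁺: D→BCE adds B, C, E → {A, B, C, D, E}. Minimal: {D}⁺ = {B, C, D, E}; {A}⁺ = {A} — none reach the full schema.
Any other superkey contains one of these as a subset, so there are no further candidate keys.

{A, C}, {A, D}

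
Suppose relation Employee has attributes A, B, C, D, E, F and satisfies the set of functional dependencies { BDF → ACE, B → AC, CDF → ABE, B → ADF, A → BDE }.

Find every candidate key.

(A), (B), (C, D, F)

{A}⁺: A→BDE adds B, D, E; B→AC adds C; B→ADF adds F → {A, B, C, D, E, F}.
{B}⁺: B→AC adds A, C; B→ADF adds D, F; A→BDE adds E → {A, B, C, D, E, F}.
{C, D, F}⁺: CDF→ABE adds A, B, E → {A, B, C, D, E, F}. Minimal: {D, F}⁺ = {D, F}; {C, F}⁺ = {C, F}; {C, D}⁺ = {C, D} — none reach the full schema.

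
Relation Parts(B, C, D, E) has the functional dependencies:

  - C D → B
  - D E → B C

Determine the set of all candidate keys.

(D, E)

{D, E}⁺: DE→BC adds B, C → {B, C, D, E}. Minimal: {E}⁺ = {E}; {D}⁺ = {D} — none reach the full schema.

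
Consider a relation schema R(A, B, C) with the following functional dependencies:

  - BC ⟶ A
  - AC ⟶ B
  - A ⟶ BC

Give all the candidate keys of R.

{A}, {B, C}

{A}⁺: A→BC adds B, C → {A, B, C}.
{B, C}⁺: BC→A adds A → {A, B, C}. Minimal: {C}⁺ = {C}; {B}⁺ = {B} — none reach the full schema.
Any other superkey contains one of these as a subset, so there are no further candidate keys.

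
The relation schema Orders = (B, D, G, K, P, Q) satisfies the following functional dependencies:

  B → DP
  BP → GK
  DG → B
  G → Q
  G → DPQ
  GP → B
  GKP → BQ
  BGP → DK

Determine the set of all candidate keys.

{B}⁺: B→DP adds D, P; BP→GK adds G, K; G→Q adds Q → {B, D, G, K, P, Q}.
{G}⁺: G→Q adds Q; G→DPQ adds D, P; GP→B adds B; BGP→DK adds K → {B, D, G, K, P, Q}.

(B), (G)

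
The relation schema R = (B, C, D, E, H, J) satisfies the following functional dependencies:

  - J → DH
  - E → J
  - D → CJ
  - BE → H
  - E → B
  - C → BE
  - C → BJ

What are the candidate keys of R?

{C}⁺: C→BE adds B, E; C→BJ adds J; J→DH adds D, H → {B, C, D, E, H, J}.
{D}⁺: D→CJ adds C, J; C→BE adds B, E; J→DH adds H → {B, C, D, E, H, J}.
{E}⁺: E→J adds J; E→B adds B; J→DH adds D, H; D→CJ adds C → {B, C, D, E, H, J}.
{J}⁺: J→DH adds D, H; D→CJ adds C; C→BE adds B, E → {B, C, D, E, H, J}.

{C}, {D}, {E}, {J}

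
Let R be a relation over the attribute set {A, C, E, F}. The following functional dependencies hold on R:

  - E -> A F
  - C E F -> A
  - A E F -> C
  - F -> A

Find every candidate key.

E

{E}⁺: E→AF adds A, F; AEF→C adds C → {A, C, E, F}.
No other minimal superkey exists.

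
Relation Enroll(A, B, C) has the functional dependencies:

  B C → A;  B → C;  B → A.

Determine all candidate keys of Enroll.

{B}⁺: B→C adds C; B→A adds A → {A, B, C}.
No other minimal superkey exists.

(B)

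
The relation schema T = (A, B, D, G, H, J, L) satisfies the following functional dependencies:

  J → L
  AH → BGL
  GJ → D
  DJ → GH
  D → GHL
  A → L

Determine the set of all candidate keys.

{A, D, J}, {A, G, J}, {A, H, J}

Attributes A, J never appear on any right-hand side, so every candidate key must contain {A, J}.
{A, J}⁺ = {A, J, L}, which is not all of the schema, so we must add further attributes.
{A, D, J}⁺: J→L adds L; DJ→GH adds G, H; AH→BGL adds B → {A, B, D, G, H, J, L}. Minimal: {D, J}⁺ = {D, G, H, J, L}; {A, J}⁺ = {A, J, L}; {A, D}⁺ = {A, B, D, G, H, L} — none reach the full schema.
{A, G, J}⁺: J→L adds L; GJ→D adds D; DJ→GH adds H; AH→BGL adds B → {A, B, D, G, H, J, L}. Minimal: {G, J}⁺ = {D, G, H, J, L}; {A, J}⁺ = {A, J, L}; {A, G}⁺ = {A, G, L} — none reach the full schema.
{A, H, J}⁺: J→L adds L; AH→BGL adds B, G; GJ→D adds D → {A, B, D, G, H, J, L}. Minimal: {H, J}⁺ = {H, J, L}; {A, J}⁺ = {A, J, L}; {A, H}⁺ = {A, B, G, H, L} — none reach the full schema.
Any other superkey contains one of these as a subset, so there are no further candidate keys.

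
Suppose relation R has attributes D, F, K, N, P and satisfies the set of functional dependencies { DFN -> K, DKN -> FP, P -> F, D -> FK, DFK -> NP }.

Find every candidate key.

{D}

Attribute D never appears on the right-hand side of any dependency, so D must belong to every candidate key.
{D}⁺ = {D, F, K, N, P}, which is all of the schema, so {D} is the only candidate key.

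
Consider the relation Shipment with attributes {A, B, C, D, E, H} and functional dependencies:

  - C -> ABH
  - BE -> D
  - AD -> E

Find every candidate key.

{C, D}, {C, E}

Attribute C never appears on the right-hand side of any dependency, so C must belong to every candidate key.
{C}⁺ = {A, B, C, H}, which is not all of the schema, so we must add further attributes.
{C, D}⁺: C→ABH adds A, B, H; AD→E adds E → {A, B, C, D, E, H}. Minimal: {D}⁺ = {D}; {C}⁺ = {A, B, C, H} — none reach the full schema.
{C, E}⁺: C→ABH adds A, B, H; BE→D adds D → {A, B, C, D, E, H}. Minimal: {E}⁺ = {E}; {C}⁺ = {A, B, C, H} — none reach the full schema.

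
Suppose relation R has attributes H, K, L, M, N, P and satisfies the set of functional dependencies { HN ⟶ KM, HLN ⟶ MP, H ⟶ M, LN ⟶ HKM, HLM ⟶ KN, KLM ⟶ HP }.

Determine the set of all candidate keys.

Attribute L never appears on the right-hand side of any dependency, so L must belong to every candidate key.
{L}⁺ = {L}, which is not all of the schema, so we must add further attributes.
{H, L}⁺: H→M adds M; HLM→KN adds K, N; KLM→HP adds P → {H, K, L, M, N, P}. Minimal: {L}⁺ = {L}; {H}⁺ = {H, M} — none reach the full schema.
{L, N}⁺: LN→HKM adds H, K, M; KLM→HP adds P → {H, K, L, M, N, P}. Minimal: {N}⁺ = {N}; {L}⁺ = {L} — none reach the full schema.
{K, L, M}⁺: KLM→HP adds H, P; HLM→KN adds N → {H, K, L, M, N, P}. Minimal: {L, M}⁺ = {L, M}; {K, M}⁺ = {K, M}; {K, L}⁺ = {K, L} — none reach the full schema.
Any other superkey contains one of these as a subset, so there are no further candidate keys.

{H, L}; {L, N}; {K, L, M}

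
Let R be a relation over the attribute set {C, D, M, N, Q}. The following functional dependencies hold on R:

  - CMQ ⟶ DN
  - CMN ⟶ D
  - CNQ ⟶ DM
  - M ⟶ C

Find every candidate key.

{M, Q}, {C, N, Q}

Attribute Q never appears on the right-hand side of any dependency, so Q must belong to every candidate key.
{Q}⁺ = {Q}, which is not all of the schema, so we must add further attributes.
{M, Q}⁺: M→C adds C; CMQ→DN adds D, N → {C, D, M, N, Q}.
{C, N, Q}⁺: CNQ→DM adds D, M → {C, D, M, N, Q}.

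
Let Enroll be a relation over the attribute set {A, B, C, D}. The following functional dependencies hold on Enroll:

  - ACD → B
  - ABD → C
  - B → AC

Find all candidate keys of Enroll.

Attribute D never appears on the right-hand side of any dependency, so D must belong to every candidate key.
{D}⁺ = {D}, which is not all of the schema, so we must add further attributes.
{B, D}⁺: B→AC adds A, C → {A, B, C, D}. Minimal: {D}⁺ = {D}; {B}⁺ = {A, B, C} — none reach the full schema.
{A, C, D}⁺: ACD→B adds B → {A, B, C, D}. Minimal: {C, D}⁺ = {C, D}; {A, D}⁺ = {A, D}; {A, C}⁺ = {A, C} — none reach the full schema.
Any other superkey contains one of these as a subset, so there are no further candidate keys.

{B, D}; {A, C, D}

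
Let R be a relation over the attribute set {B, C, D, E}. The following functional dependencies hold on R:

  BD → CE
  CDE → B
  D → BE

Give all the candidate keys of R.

(D)

Attribute D never appears on the right-hand side of any dependency, so D must belong to every candidate key.
{D}⁺ = {B, C, D, E}, which is all of the schema, so {D} is the only candidate key.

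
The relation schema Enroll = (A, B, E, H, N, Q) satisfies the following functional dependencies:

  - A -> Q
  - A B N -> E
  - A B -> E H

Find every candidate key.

{A, B, N}⁺: A→Q adds Q; ABN→E adds E; AB→EH adds H → {A, B, E, H, N, Q}. Minimal: {B, N}⁺ = {B, N}; {A, N}⁺ = {A, N, Q}; {A, B}⁺ = {A, B, E, H, Q} — none reach the full schema.

ABN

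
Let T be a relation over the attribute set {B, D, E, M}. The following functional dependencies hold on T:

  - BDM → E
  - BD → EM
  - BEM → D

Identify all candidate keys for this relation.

{B, D}, {B, E, M}

Attribute B never appears on the right-hand side of any dependency, so B must belong to every candidate key.
{B}⁺ = {B}, which is not all of the schema, so we must add further attributes.
{B, D}⁺: BD→EM adds E, M → {B, D, E, M}.
{B, E, M}⁺: BEM→D adds D → {B, D, E, M}.
Any other superkey contains one of these as a subset, so there are no further candidate keys.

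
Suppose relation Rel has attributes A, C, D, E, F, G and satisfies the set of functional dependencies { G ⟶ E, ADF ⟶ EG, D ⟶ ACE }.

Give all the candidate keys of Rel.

{D, F}⁺: D→ACE adds A, C, E; ADF→EG adds G → {A, C, D, E, F, G}. Minimal: {F}⁺ = {F}; {D}⁺ = {A, C, D, E} — none reach the full schema.
No other minimal superkey exists.

{D, F}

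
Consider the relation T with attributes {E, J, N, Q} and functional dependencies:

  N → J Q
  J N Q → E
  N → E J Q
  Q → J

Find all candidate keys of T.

{N}

{N}⁺: N→JQ adds J, Q; JNQ→E adds E → {E, J, N, Q}.
No other minimal superkey exists.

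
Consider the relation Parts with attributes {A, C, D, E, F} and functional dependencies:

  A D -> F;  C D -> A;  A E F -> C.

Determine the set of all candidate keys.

Attributes D, E never appear on any right-hand side, so every candidate key must contain {D, E}.
{D, E}⁺ = {D, E}, which is not all of the schema, so we must add further attributes.
{A, D, E}⁺: AD→F adds F; AEF→C adds C → {A, C, D, E, F}. Minimal: {D, E}⁺ = {D, E}; {A, E}⁺ = {A, E}; {A, D}⁺ = {A, D, F} — none reach the full schema.
{C, D, E}⁺: CD→A adds A; AD→F adds F → {A, C, D, E, F}. Minimal: {D, E}⁺ = {D, E}; {C, E}⁺ = {C, E}; {C, D}⁺ = {A, C, D, F} — none reach the full schema.
Any other superkey contains one of these as a subset, so there are no further candidate keys.

ADE; CDE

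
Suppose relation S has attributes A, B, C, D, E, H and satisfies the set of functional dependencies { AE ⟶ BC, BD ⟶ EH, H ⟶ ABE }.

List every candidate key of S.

Attribute D never appears on the right-hand side of any dependency, so D must belong to every candidate key.
{D}⁺ = {D}, which is not all of the schema, so we must add further attributes.
{B, D}⁺: BD→EH adds E, H; H→ABE adds A; AE→BC adds C → {A, B, C, D, E, H}. Minimal: {D}⁺ = {D}; {B}⁺ = {B} — none reach the full schema.
{D, H}⁺: H→ABE adds A, B, E; AE→BC adds C → {A, B, C, D, E, H}. Minimal: {H}⁺ = {A, B, C, E, H}; {D}⁺ = {D} — none reach the full schema.
{A, D, E}⁺: AE→BC adds B, C; BD→EH adds H → {A, B, C, D, E, H}. Minimal: {D, E}⁺ = {D, E}; {A, E}⁺ = {A, B, C, E}; {A, D}⁺ = {A, D} — none reach the full schema.

(B, D), (D, H), (A, D, E)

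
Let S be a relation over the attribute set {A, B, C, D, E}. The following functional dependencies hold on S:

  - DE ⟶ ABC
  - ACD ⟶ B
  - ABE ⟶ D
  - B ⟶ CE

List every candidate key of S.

{A, B}, {B, D}, {D, E}, {A, C, D}

{A, B}⁺: B→CE adds C, E; ABE→D adds D → {A, B, C, D, E}. Minimal: {B}⁺ = {B, C, E}; {A}⁺ = {A} — none reach the full schema.
{B, D}⁺: B→CE adds C, E; DE→ABC adds A → {A, B, C, D, E}. Minimal: {D}⁺ = {D}; {B}⁺ = {B, C, E} — none reach the full schema.
{D, E}⁺: DE→ABC adds A, B, C → {A, B, C, D, E}. Minimal: {E}⁺ = {E}; {D}⁺ = {D} — none reach the full schema.
{A, C, D}⁺: ACD→B adds B; B→CE adds E → {A, B, C, D, E}. Minimal: {C, D}⁺ = {C, D}; {A, D}⁺ = {A, D}; {A, C}⁺ = {A, C} — none reach the full schema.
Any other superkey contains one of these as a subset, so there are no further candidate keys.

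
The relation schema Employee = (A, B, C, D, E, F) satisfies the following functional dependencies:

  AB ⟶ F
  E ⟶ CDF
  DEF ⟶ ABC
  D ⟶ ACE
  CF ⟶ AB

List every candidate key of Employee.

{D}⁺: D→ACE adds A, C, E; E→CDF adds F; DEF→ABC adds B → {A, B, C, D, E, F}.
{E}⁺: E→CDF adds C, D, F; DEF→ABC adds A, B → {A, B, C, D, E, F}.
Any other superkey contains one of these as a subset, so there are no further candidate keys.

{D}; {E}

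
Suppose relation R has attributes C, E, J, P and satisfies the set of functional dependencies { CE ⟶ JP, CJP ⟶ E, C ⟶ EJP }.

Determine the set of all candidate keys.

Attribute C never appears on the right-hand side of any dependency, so C must belong to every candidate key.
{C}⁺ = {C, E, J, P}, which is all of the schema, so {C} is the only candidate key.

{C}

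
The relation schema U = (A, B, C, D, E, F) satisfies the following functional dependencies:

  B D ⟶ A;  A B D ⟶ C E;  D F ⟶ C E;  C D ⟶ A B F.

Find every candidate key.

BD, CD, DF

Attribute D never appears on the right-hand side of any dependency, so D must belong to every candidate key.
{D}⁺ = {D}, which is not all of the schema, so we must add further attributes.
{B, D}⁺: BD→A adds A; ABD→CE adds C, E; CD→ABF adds F → {A, B, C, D, E, F}.
{C, D}⁺: CD→ABF adds A, B, F; ABD→CE adds E → {A, B, C, D, E, F}.
{D, F}⁺: DF→CE adds C, E; CD→ABF adds A, B → {A, B, C, D, E, F}.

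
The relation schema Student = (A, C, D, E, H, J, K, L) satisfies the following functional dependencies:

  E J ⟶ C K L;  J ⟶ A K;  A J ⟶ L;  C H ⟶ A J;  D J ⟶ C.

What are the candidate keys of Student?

Attributes D, E, H never appear on any right-hand side, so every candidate key must contain {D, E, H}.
{D, E, H}⁺ = {D, E, H}, which is not all of the schema, so we must add further attributes.
{C, D, E, H}⁺: CH→AJ adds A, J; EJ→CKL adds K, L → {A, C, D, E, H, J, K, L}.
{D, E, H, J}⁺: EJ→CKL adds C, K, L; J→AK adds A → {A, C, D, E, H, J, K, L}.
Any other superkey contains one of these as a subset, so there are no further candidate keys.

(C, D, E, H), (D, E, H, J)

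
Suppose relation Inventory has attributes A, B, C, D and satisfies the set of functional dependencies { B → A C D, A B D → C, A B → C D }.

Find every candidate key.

{B}

{B}⁺: B→ACD adds A, C, D → {A, B, C, D}.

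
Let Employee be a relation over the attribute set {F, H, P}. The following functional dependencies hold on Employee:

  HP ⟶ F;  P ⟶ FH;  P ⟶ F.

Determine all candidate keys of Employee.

{P}

Attribute P never appears on the right-hand side of any dependency, so P must belong to every candidate key.
{P}⁺ = {F, H, P}, which is all of the schema, so {P} is the only candidate key.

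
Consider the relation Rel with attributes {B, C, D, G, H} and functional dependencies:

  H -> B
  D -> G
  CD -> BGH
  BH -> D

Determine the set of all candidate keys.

CD; CH

Attribute C never appears on the right-hand side of any dependency, so C must belong to every candidate key.
{C}⁺ = {C}, which is not all of the schema, so we must add further attributes.
{C, D}⁺: D→G adds G; CD→BGH adds B, H → {B, C, D, G, H}. Minimal: {D}⁺ = {D, G}; {C}⁺ = {C} — none reach the full schema.
{C, H}⁺: H→B adds B; BH→D adds D; D→G adds G → {B, C, D, G, H}. Minimal: {H}⁺ = {B, D, G, H}; {C}⁺ = {C} — none reach the full schema.
Any other superkey contains one of these as a subset, so there are no further candidate keys.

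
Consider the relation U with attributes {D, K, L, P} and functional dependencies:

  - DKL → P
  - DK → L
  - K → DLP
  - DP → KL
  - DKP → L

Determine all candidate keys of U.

{K}⁺: K→DLP adds D, L, P → {D, K, L, P}.
{D, P}⁺: DP→KL adds K, L → {D, K, L, P}. Minimal: {P}⁺ = {P}; {D}⁺ = {D} — none reach the full schema.
Any other superkey contains one of these as a subset, so there are no further candidate keys.

(K); (D, P)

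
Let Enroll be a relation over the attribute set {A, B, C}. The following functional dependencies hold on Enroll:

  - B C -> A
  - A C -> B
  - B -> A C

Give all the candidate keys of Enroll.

{B}⁺: B→AC adds A, C → {A, B, C}.
{A, C}⁺: AC→B adds B → {A, B, C}.

B, AC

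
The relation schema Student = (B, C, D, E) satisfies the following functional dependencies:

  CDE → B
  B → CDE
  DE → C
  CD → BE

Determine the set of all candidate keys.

{B}; {C, D}; {D, E}

{B}⁺: B→CDE adds C, D, E → {B, C, D, E}.
{C, D}⁺: CD→BE adds B, E → {B, C, D, E}. Minimal: {D}⁺ = {D}; {C}⁺ = {C} — none reach the full schema.
{D, E}⁺: DE→C adds C; CD→BE adds B → {B, C, D, E}. Minimal: {E}⁺ = {E}; {D}⁺ = {D} — none reach the full schema.
Any other superkey contains one of these as a subset, so there are no further candidate keys.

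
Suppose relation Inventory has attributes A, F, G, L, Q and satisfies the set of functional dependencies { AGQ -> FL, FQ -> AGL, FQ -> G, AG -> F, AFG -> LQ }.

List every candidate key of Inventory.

{A, G}⁺: AG→F adds F; AFG→LQ adds L, Q → {A, F, G, L, Q}.
{F, Q}⁺: FQ→AGL adds A, G, L → {A, F, G, L, Q}.

AG, FQ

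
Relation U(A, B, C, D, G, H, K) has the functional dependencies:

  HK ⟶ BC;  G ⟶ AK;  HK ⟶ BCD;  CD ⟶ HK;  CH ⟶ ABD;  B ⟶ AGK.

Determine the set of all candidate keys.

{B, H}, {C, D}, {C, H}, {G, H}, {H, K}

{B, H}⁺: B→AGK adds A, G, K; HK→BC adds C; HK→BCD adds D → {A, B, C, D, G, H, K}. Minimal: {H}⁺ = {H}; {B}⁺ = {A, B, G, K} — none reach the full schema.
{C, D}⁺: CD→HK adds H, K; CH→ABD adds A, B; B→AGK adds G → {A, B, C, D, G, H, K}. Minimal: {D}⁺ = {D}; {C}⁺ = {C} — none reach the full schema.
{C, H}⁺: CH→ABD adds A, B, D; B→AGK adds G, K → {A, B, C, D, G, H, K}. Minimal: {H}⁺ = {H}; {C}⁺ = {C} — none reach the full schema.
{G, H}⁺: G→AK adds A, K; HK→BCD adds B, C, D → {A, B, C, D, G, H, K}. Minimal: {H}⁺ = {H}; {G}⁺ = {A, G, K} — none reach the full schema.
{H, K}⁺: HK→BC adds B, C; HK→BCD adds D; CH→ABD adds A; B→AGK adds G → {A, B, C, D, G, H, K}. Minimal: {K}⁺ = {K}; {H}⁺ = {H} — none reach the full schema.
Any other superkey contains one of these as a subset, so there are no further candidate keys.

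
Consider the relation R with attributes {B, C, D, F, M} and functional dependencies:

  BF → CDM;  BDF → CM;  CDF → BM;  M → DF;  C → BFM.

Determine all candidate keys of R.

{C}⁺: C→BFM adds B, F, M; BF→CDM adds D → {B, C, D, F, M}.
{B, F}⁺: BF→CDM adds C, D, M → {B, C, D, F, M}. Minimal: {F}⁺ = {F}; {B}⁺ = {B} — none reach the full schema.
{B, M}⁺: M→DF adds D, F; BF→CDM adds C → {B, C, D, F, M}. Minimal: {M}⁺ = {D, F, M}; {B}⁺ = {B} — none reach the full schema.

(C), (B, F), (B, M)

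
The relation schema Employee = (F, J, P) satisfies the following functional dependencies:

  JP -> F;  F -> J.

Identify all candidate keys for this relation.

{F, P}⁺: F→J adds J → {F, J, P}.
{J, P}⁺: JP→F adds F → {F, J, P}.

{F, P}, {J, P}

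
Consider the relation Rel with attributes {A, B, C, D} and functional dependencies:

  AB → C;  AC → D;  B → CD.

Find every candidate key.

{A, B}⁺: AB→C adds C; AC→D adds D → {A, B, C, D}. Minimal: {B}⁺ = {B, C, D}; {A}⁺ = {A} — none reach the full schema.

{A, B}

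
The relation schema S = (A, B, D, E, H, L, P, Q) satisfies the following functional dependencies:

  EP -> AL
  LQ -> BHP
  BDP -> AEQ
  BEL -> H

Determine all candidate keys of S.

Attribute D never appears on the right-hand side of any dependency, so D must belong to every candidate key.
{D}⁺ = {D}, which is not all of the schema, so we must add further attributes.
{B, D, P}⁺: BDP→AEQ adds A, E, Q; EP→AL adds L; LQ→BHP adds H → {A, B, D, E, H, L, P, Q}.
{D, L, Q}⁺: LQ→BHP adds B, H, P; BDP→AEQ adds A, E → {A, B, D, E, H, L, P, Q}.
{D, E, P, Q}⁺: EP→AL adds A, L; LQ→BHP adds B, H → {A, B, D, E, H, L, P, Q}.

{B, D, P}; {D, L, Q}; {D, E, P, Q}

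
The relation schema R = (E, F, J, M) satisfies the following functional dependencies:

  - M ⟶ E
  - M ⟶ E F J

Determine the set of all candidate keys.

Attribute M never appears on the right-hand side of any dependency, so M must belong to every candidate key.
{M}⁺ = {E, F, J, M}, which is all of the schema, so {M} is the only candidate key.

M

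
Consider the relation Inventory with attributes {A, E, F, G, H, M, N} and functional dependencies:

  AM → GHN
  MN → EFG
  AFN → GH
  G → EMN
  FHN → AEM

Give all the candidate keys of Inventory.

{A, G}⁺: G→EMN adds E, M, N; AM→GHN adds H; MN→EFG adds F → {A, E, F, G, H, M, N}.
{A, M}⁺: AM→GHN adds G, H, N; MN→EFG adds E, F → {A, E, F, G, H, M, N}.
{G, H}⁺: G→EMN adds E, M, N; MN→EFG adds F; FHN→AEM adds A → {A, E, F, G, H, M, N}.
{A, F, N}⁺: AFN→GH adds G, H; G→EMN adds E, M → {A, E, F, G, H, M, N}.
{F, H, N}⁺: FHN→AEM adds A, E, M; AM→GHN adds G → {A, E, F, G, H, M, N}.
{H, M, N}⁺: MN→EFG adds E, F, G; FHN→AEM adds A → {A, E, F, G, H, M, N}.
Any other superkey contains one of these as a subset, so there are no further candidate keys.

{A, G}, {A, M}, {G, H}, {A, F, N}, {F, H, N}, {H, M, N}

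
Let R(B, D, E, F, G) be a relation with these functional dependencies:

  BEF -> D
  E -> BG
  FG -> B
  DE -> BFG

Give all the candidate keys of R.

{D, E}⁺: E→BG adds B, G; DE→BFG adds F → {B, D, E, F, G}.
{E, F}⁺: E→BG adds B, G; BEF→D adds D → {B, D, E, F, G}.
Any other superkey contains one of these as a subset, so there are no further candidate keys.

DE, EF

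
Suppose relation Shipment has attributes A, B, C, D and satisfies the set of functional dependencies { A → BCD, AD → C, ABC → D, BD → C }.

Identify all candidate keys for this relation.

{A}

Attribute A never appears on the right-hand side of any dependency, so A must belong to every candidate key.
{A}⁺ = {A, B, C, D}, which is all of the schema, so {A} is the only candidate key.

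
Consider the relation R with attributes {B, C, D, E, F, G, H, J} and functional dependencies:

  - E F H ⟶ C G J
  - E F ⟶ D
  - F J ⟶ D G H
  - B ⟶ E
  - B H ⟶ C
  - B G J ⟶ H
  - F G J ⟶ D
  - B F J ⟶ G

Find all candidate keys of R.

Attributes B, F never appear on any right-hand side, so every candidate key must contain {B, F}.
{B, F}⁺ = {B, D, E, F}, which is not all of the schema, so we must add further attributes.
{B, F, H}⁺: B→E adds E; BH→C adds C; EFH→CGJ adds G, J; EF→D adds D → {B, C, D, E, F, G, H, J}. Minimal: {F, H}⁺ = {F, H}; {B, H}⁺ = {B, C, E, H}; {B, F}⁺ = {B, D, E, F} — none reach the full schema.
{B, F, J}⁺: FJ→DGH adds D, G, H; B→E adds E; BH→C adds C → {B, C, D, E, F, G, H, J}. Minimal: {F, J}⁺ = {D, F, G, H, J}; {B, J}⁺ = {B, E, J}; {B, F}⁺ = {B, D, E, F} — none reach the full schema.

BFH, BFJ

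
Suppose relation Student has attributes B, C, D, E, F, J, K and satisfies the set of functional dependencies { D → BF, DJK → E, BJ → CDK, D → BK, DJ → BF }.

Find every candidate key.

Attribute J never appears on the right-hand side of any dependency, so J must belong to every candidate key.
{J}⁺ = {J}, which is not all of the schema, so we must add further attributes.
{B, J}⁺: BJ→CDK adds C, D, K; DJ→BF adds F; DJK→E adds E → {B, C, D, E, F, J, K}. Minimal: {J}⁺ = {J}; {B}⁺ = {B} — none reach the full schema.
{D, J}⁺: D→BF adds B, F; BJ→CDK adds C, K; DJK→E adds E → {B, C, D, E, F, J, K}. Minimal: {J}⁺ = {J}; {D}⁺ = {B, D, F, K} — none reach the full schema.

{B, J}; {D, J}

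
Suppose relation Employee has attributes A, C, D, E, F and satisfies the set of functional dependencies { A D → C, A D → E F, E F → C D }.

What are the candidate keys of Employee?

{A, D}⁺: AD→C adds C; AD→EF adds E, F → {A, C, D, E, F}. Minimal: {D}⁺ = {D}; {A}⁺ = {A} — none reach the full schema.
{A, E, F}⁺: EF→CD adds C, D → {A, C, D, E, F}. Minimal: {E, F}⁺ = {C, D, E, F}; {A, F}⁺ = {A, F}; {A, E}⁺ = {A, E} — none reach the full schema.
Any other superkey contains one of these as a subset, so there are no further candidate keys.

{A, D}, {A, E, F}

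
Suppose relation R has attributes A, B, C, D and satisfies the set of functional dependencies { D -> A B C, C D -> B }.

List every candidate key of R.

Attribute D never appears on the right-hand side of any dependency, so D must belong to every candidate key.
{D}⁺ = {A, B, C, D}, which is all of the schema, so {D} is the only candidate key.

{D}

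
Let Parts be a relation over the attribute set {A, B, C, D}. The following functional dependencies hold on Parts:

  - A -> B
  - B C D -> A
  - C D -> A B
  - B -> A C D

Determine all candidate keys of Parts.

A, B, CD

{A}⁺: A→B adds B; B→ACD adds C, D → {A, B, C, D}.
{B}⁺: B→ACD adds A, C, D → {A, B, C, D}.
{C, D}⁺: CD→AB adds A, B → {A, B, C, D}.
Any other superkey contains one of these as a subset, so there are no further candidate keys.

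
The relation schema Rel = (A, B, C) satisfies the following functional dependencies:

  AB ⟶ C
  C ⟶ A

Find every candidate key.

(A, B); (B, C)

Attribute B never appears on the right-hand side of any dependency, so B must belong to every candidate key.
{B}⁺ = {B}, which is not all of the schema, so we must add further attributes.
{A, B}⁺: AB→C adds C → {A, B, C}. Minimal: {B}⁺ = {B}; {A}⁺ = {A} — none reach the full schema.
{B, C}⁺: C→A adds A → {A, B, C}. Minimal: {C}⁺ = {A, C}; {B}⁺ = {B} — none reach the full schema.
Any other superkey contains one of these as a subset, so there are no further candidate keys.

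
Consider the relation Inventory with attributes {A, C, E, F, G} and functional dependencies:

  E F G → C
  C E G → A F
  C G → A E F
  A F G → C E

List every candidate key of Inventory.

{C, G}⁺: CG→AEF adds A, E, F → {A, C, E, F, G}. Minimal: {G}⁺ = {G}; {C}⁺ = {C} — none reach the full schema.
{A, F, G}⁺: AFG→CE adds C, E → {A, C, E, F, G}. Minimal: {F, G}⁺ = {F, G}; {A, G}⁺ = {A, G}; {A, F}⁺ = {A, F} — none reach the full schema.
{E, F, G}⁺: EFG→C adds C; CEG→AF adds A → {A, C, E, F, G}. Minimal: {F, G}⁺ = {F, G}; {E, G}⁺ = {E, G}; {E, F}⁺ = {E, F} — none reach the full schema.
Any other superkey contains one of these as a subset, so there are no further candidate keys.

{C, G}, {A, F, G}, {E, F, G}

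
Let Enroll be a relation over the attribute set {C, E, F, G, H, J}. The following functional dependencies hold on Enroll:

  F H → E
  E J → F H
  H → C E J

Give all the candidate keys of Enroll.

GH, EGJ

Attribute G never appears on the right-hand side of any dependency, so G must belong to every candidate key.
{G}⁺ = {G}, which is not all of the schema, so we must add further attributes.
{G, H}⁺: H→CEJ adds C, E, J; EJ→FH adds F → {C, E, F, G, H, J}. Minimal: {H}⁺ = {C, E, F, H, J}; {G}⁺ = {G} — none reach the full schema.
{E, G, J}⁺: EJ→FH adds F, H; H→CEJ adds C → {C, E, F, G, H, J}. Minimal: {G, J}⁺ = {G, J}; {E, J}⁺ = {C, E, F, H, J}; {E, G}⁺ = {E, G} — none reach the full schema.
Any other superkey contains one of these as a subset, so there are no further candidate keys.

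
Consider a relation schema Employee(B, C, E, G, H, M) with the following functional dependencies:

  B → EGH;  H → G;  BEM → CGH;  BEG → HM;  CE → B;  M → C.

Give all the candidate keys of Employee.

(B); (C, E); (E, M)

{B}⁺: B→EGH adds E, G, H; BEG→HM adds M; M→C adds C → {B, C, E, G, H, M}.
{C, E}⁺: CE→B adds B; B→EGH adds G, H; BEG→HM adds M → {B, C, E, G, H, M}.
{E, M}⁺: M→C adds C; CE→B adds B; B→EGH adds G, H → {B, C, E, G, H, M}.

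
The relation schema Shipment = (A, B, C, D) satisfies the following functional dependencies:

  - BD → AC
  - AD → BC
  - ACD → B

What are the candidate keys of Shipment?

Attribute D never appears on the right-hand side of any dependency, so D must belong to every candidate key.
{D}⁺ = {D}, which is not all of the schema, so we must add further attributes.
{A, D}⁺: AD→BC adds B, C → {A, B, C, D}.
{B, D}⁺: BD→AC adds A, C → {A, B, C, D}.

{A, D}; {B, D}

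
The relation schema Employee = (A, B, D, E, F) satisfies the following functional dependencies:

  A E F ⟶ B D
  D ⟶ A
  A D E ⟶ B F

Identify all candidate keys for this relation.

{D, E}, {A, E, F}

Attribute E never appears on the right-hand side of any dependency, so E must belong to every candidate key.
{E}⁺ = {E}, which is not all of the schema, so we must add further attributes.
{D, E}⁺: D→A adds A; ADE→BF adds B, F → {A, B, D, E, F}.
{A, E, F}⁺: AEF→BD adds B, D → {A, B, D, E, F}.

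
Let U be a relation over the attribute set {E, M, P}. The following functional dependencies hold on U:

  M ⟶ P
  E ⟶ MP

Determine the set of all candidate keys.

{E}⁺: E→MP adds M, P → {E, M, P}.
No other minimal superkey exists.

E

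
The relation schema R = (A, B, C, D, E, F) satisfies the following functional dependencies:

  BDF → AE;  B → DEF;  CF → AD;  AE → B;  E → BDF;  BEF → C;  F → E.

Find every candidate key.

{B}⁺: B→DEF adds D, E, F; BEF→C adds C; BDF→AE adds A → {A, B, C, D, E, F}.
{E}⁺: E→BDF adds B, D, F; BEF→C adds C; BDF→AE adds A → {A, B, C, D, E, F}.
{F}⁺: F→E adds E; E→BDF adds B, D; BEF→C adds C; BDF→AE adds A → {A, B, C, D, E, F}.

(B), (E), (F)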